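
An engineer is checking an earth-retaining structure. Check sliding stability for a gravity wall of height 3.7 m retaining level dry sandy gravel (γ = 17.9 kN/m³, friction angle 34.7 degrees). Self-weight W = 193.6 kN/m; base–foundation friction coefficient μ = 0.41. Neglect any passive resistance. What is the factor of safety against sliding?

2.36

K_a = tan²(45° − 34.7°/2) = 0.2745.
P_a = ½K_aγH² = 0.5×0.2745×17.9×3.7² = 33.63 kN/m, acting at H/3 = 1.233 m above the base.
FS_sliding = μW / P_a = 0.41×193.6 / 33.63 = 2.360.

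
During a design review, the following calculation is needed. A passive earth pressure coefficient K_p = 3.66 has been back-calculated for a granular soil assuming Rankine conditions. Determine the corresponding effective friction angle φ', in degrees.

34.8°

K_p = (1+sin φ)/(1−sin φ) ⇒ sin φ = (K_p − 1)/(K_p + 1) = 0.5708.
φ = arcsin(0.5708) = 34.81°.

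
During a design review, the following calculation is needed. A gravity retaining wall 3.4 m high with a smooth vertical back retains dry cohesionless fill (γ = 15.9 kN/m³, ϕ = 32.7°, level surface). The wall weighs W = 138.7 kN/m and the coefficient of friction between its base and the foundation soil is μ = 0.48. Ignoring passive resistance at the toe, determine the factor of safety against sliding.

2.43

K_a = tan²(45° − 32.7°/2) = 0.2985.
P_a = ½K_aγH² = 0.5×0.2985×15.9×3.4² = 27.43 kN/m, acting at H/3 = 1.133 m above the base.
FS_sliding = μW / P_a = 0.48×138.7 / 27.43 = 2.427.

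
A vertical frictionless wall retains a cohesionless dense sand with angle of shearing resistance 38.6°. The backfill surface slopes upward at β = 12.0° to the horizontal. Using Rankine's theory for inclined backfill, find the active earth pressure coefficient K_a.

K_a = cos β · (cos β − √(cos²β − cos²φ)) / (cos β + √(cos²β − cos²φ)).
cos β = 0.9781, cos φ = 0.7815, √(cos²β − cos²φ) = 0.5882.
K_a = 0.9781 × (0.9781 − 0.5882)/(0.9781 + 0.5882) = 0.2435.

0.244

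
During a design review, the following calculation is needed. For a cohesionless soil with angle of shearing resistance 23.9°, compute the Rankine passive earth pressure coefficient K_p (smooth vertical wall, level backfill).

2.36

K_p = (1 + sin φ)/(1 − sin φ) = tan²(45° + 23.9°/2) = 2.362.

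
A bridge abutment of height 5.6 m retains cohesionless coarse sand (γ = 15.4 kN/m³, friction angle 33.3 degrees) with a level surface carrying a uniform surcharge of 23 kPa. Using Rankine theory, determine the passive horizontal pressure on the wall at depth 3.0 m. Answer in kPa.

238 kPa

K_p = (1 + sin φ)/(1 − sin φ) = 3.435.
σ_v = γz + q = 15.4 × 3.0 + 23 = 69.20 kPa.
σ_h = K_p σ_v = 3.435 × 69.20 = 237.7 kPa.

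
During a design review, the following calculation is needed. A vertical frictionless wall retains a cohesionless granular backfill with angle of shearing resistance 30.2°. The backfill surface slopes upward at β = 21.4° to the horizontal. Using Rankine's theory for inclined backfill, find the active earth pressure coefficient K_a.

0.426

K_a = cos β · (cos β − √(cos²β − cos²φ)) / (cos β + √(cos²β − cos²φ)).
cos β = 0.9311, cos φ = 0.8643, √(cos²β − cos²φ) = 0.3463.
K_a = 0.9311 × (0.9311 − 0.3463)/(0.9311 + 0.3463) = 0.4263.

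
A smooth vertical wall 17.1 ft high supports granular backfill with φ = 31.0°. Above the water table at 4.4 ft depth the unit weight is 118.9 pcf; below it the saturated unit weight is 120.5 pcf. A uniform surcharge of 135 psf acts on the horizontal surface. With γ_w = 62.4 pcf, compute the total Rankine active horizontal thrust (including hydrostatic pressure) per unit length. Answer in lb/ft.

K_a = tan²(45° − φ/2) = 0.3201.
γ' = 120.5 − 62.4 = 58.10 pcf. h₂ = H − d_w = 12.7 ft.
σ'_h: at surface K_a·q = 43.21; at WT K_a(q+γd_w) = 210.7; at base K_a(q+γd_w+γ'h₂) = 446.9 psf.
P₁ = ½(43.21+210.7)×4.4 = 558.6; P₂ = ½(210.7+446.9)×12.7 = 4175; P_w = ½γ_w h₂² = 5032.
Total = 558.6+4175+5032 = 9766 lb/ft.

9770 lb/ft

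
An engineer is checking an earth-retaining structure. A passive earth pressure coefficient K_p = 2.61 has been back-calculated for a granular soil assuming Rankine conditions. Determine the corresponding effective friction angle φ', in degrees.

26.5°

K_p = (1+sin φ)/(1−sin φ) ⇒ sin φ = (K_p − 1)/(K_p + 1) = 0.4460.
φ = arcsin(0.4460) = 26.49°.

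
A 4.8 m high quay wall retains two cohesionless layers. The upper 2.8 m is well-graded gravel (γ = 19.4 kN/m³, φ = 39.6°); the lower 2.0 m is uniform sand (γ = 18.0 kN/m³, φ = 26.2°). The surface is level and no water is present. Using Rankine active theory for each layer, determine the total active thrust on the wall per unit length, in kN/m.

72.9 kN/m

K_a1 = tan²(45°−39.6°/2) = 0.2214; K_a2 = tan²(45°−26.2°/2) = 0.3874.
Layer 1: σ at base = K_a1 γ₁ h₁ = 12.03 kPa; P₁ = ½×12.03×2.8 = 16.84.
Layer 2: σ_v at top = γ₁h₁ = 54.32; σ_h top = K_a2×54.32 = 21.05; σ_h base = K_a2×(54.32+18.0×2.0) = 34.99.
P₂ = ½(21.05+34.99)×2.0 = 56.04. Total P_a = 16.84+56.04 = 72.88 kN/m.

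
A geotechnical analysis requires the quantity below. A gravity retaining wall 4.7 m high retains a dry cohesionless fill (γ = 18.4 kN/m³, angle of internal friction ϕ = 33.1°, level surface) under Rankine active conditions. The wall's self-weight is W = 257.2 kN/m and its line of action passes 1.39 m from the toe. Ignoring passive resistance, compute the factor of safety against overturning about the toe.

K_a = tan²(45° − 33.1°/2) = 0.2936.
P_a = ½K_aγH² = 0.5×0.2936×18.4×4.7² = 59.66 kN/m, acting at H/3 = 1.567 m above the base.
Overturning moment M_o = P_a × H/3 = 59.66 × 1.567 = 93.47.
Resisting moment M_r = W × 1.39 = 257.2 × 1.39 = 357.5.
FS_overturning = M_r/M_o = 357.5/93.47 = 3.825.

3.82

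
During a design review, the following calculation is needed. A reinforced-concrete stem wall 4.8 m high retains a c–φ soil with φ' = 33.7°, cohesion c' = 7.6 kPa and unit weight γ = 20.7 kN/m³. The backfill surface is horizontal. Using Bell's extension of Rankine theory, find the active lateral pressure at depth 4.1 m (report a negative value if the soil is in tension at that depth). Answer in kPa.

K_a = (1 − sin φ)/(1 + sin φ) = 0.2863.
σ_a = K_a γ z − 2c√K_a = 0.2863×20.7×4.1 − 2×7.6×0.5351 = 16.17 kPa.

16.2 kPa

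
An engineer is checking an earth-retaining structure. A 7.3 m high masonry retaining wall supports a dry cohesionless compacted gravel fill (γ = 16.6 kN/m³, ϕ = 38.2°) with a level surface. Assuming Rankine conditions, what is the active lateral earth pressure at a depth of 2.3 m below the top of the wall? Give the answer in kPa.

9.00 kPa

K_a = (1 − sin φ)/(1 + sin φ) = 0.2358.
σ_h = K_a γ z = 0.2358 × 16.6 × 2.3 = 9.002 kPa.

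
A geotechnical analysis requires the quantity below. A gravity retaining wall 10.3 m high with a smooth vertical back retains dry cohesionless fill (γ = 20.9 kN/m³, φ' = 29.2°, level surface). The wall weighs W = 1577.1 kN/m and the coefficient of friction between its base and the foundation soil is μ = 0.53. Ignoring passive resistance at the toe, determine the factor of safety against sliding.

2.19

K_a = tan²(45° − 29.2°/2) = 0.3442.
P_a = ½K_aγH² = 0.5×0.3442×20.9×10.3² = 381.6 kN/m, acting at H/3 = 3.433 m above the base.
FS_sliding = μW / P_a = 0.53×1577.1 / 381.6 = 2.190.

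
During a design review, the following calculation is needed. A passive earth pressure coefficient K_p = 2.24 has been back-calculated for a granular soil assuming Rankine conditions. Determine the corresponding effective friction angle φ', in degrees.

22.5°

K_p = (1+sin φ)/(1−sin φ) ⇒ sin φ = (K_p − 1)/(K_p + 1) = 0.3827.
φ = arcsin(0.3827) = 22.50°.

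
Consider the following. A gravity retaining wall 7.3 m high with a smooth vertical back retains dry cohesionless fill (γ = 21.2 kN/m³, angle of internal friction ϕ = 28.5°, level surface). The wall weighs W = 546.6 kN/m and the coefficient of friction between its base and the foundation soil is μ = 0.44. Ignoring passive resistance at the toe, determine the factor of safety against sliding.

K_a = tan²(45° − 28.5°/2) = 0.3540.
P_a = ½K_aγH² = 0.5×0.3540×21.2×7.3² = 199.9 kN/m, acting at H/3 = 2.433 m above the base.
FS_sliding = μW / P_a = 0.44×546.6 / 199.9 = 1.203.

1.20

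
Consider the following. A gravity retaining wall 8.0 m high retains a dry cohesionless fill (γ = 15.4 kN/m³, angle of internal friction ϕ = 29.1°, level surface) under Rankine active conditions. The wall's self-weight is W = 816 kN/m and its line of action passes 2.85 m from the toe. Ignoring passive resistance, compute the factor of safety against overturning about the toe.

K_a = tan²(45° − 29.1°/2) = 0.3456.
P_a = ½K_aγH² = 0.5×0.3456×15.4×8.0² = 170.3 kN/m, acting at H/3 = 2.667 m above the base.
Overturning moment M_o = P_a × H/3 = 170.3 × 2.667 = 454.2.
Resisting moment M_r = W × 2.85 = 816 × 2.85 = 2326.
FS_overturning = M_r/M_o = 2326/454.2 = 5.121.

5.12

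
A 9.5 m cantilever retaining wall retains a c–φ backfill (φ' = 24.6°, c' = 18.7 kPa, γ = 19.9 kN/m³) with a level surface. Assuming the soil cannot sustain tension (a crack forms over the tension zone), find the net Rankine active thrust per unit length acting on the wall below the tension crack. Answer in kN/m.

177 kN/m

K_a = 0.4121; √K_a = 0.6420.
Tension-crack depth z_c = 2c/(γ√K_a) = 2×18.7/(19.9×0.6420) = 2.927 m.
σ_a at base = K_a γ H − 2c√K_a = 0.4121×19.9×9.5 − 2×18.7×0.6420 = 53.91 kPa.
P_a = ½ × 53.91 × (H − z_c) = 0.5×53.91×6.573 = 177.2 kN/m.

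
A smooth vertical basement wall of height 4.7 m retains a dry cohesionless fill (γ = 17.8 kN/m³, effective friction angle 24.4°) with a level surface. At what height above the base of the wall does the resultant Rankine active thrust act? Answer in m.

1.57 m

K_a = 0.4153.
The pressure distribution is triangular, so the resultant acts at H/3 above the base = 4.7/3 = 1.567 m.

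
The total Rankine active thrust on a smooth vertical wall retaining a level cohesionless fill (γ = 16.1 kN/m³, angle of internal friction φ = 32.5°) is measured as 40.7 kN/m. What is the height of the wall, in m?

K_a = 0.3010. P_a = ½ K_a γ H² ⇒ H = √(2P_a/(K_a γ)).
H = √(2×40.7/(0.3010×16.1)) = 4.099 m.

4.10 m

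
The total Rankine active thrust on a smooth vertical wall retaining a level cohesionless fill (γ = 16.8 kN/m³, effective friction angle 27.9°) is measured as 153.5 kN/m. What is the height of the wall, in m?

7.10 m

K_a = 0.3625. P_a = ½ K_a γ H² ⇒ H = √(2P_a/(K_a γ)).
H = √(2×153.5/(0.3625×16.8)) = 7.100 m.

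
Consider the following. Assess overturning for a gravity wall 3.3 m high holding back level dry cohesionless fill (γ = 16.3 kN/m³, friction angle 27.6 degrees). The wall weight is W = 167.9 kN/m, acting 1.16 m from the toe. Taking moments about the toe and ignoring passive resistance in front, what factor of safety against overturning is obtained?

K_a = tan²(45° − 27.6°/2) = 0.3668.
P_a = ½K_aγH² = 0.5×0.3668×16.3×3.3² = 32.55 kN/m, acting at H/3 = 1.100 m above the base.
Overturning moment M_o = P_a × H/3 = 32.55 × 1.100 = 35.81.
Resisting moment M_r = W × 1.16 = 167.9 × 1.16 = 194.8.
FS_overturning = M_r/M_o = 194.8/35.81 = 5.439.

5.44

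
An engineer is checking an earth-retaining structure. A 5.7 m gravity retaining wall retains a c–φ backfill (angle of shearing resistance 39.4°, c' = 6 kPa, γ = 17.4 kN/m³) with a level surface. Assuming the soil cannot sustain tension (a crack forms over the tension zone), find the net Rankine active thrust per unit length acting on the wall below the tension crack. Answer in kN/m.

K_a = 0.2234; √K_a = 0.4727.
Tension-crack depth z_c = 2c/(γ√K_a) = 2×6/(17.4×0.4727) = 1.459 m.
σ_a at base = K_a γ H − 2c√K_a = 0.2234×17.4×5.7 − 2×6×0.4727 = 16.49 kPa.
P_a = ½ × 16.49 × (H − z_c) = 0.5×16.49×4.241 = 34.96 kN/m.

35.0 kN/m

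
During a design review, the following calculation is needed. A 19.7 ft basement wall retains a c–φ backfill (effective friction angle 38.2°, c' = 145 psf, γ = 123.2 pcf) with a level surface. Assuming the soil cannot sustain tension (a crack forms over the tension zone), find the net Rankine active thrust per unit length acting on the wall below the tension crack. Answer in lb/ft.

3200 lb/ft

K_a = 0.2358; √K_a = 0.4856.
Tension-crack depth z_c = 2c/(γ√K_a) = 2×145/(123.2×0.4856) = 4.848 ft.
σ_a at base = K_a γ H − 2c√K_a = 0.2358×123.2×19.7 − 2×145×0.4856 = 431.4 psf.
P_a = ½ × 431.4 × (H − z_c) = 0.5×431.4×14.85 = 3204 lb/ft.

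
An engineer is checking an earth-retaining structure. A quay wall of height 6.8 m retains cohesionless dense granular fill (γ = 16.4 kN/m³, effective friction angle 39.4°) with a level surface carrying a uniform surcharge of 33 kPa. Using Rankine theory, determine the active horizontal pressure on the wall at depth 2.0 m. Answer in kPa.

K_a = (1 − sin φ)/(1 + sin φ) = 0.2234.
σ_v = γz + q = 16.4 × 2.0 + 33 = 65.80 kPa.
σ_h = K_a σ_v = 0.2234 × 65.80 = 14.70 kPa.

14.7 kPa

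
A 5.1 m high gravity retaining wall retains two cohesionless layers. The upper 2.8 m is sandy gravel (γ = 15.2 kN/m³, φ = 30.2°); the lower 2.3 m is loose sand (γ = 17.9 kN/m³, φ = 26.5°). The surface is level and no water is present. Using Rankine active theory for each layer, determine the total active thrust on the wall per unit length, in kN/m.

K_a1 = tan²(45°−30.2°/2) = 0.3307; K_a2 = tan²(45°−26.5°/2) = 0.3829.
Layer 1: σ at base = K_a1 γ₁ h₁ = 14.07 kPa; P₁ = ½×14.07×2.8 = 19.70.
Layer 2: σ_v at top = γ₁h₁ = 42.56; σ_h top = K_a2×42.56 = 16.30; σ_h base = K_a2×(42.56+17.9×2.3) = 32.06.
P₂ = ½(16.30+32.06)×2.3 = 55.62. Total P_a = 19.70+55.62 = 75.32 kN/m.

75.3 kN/m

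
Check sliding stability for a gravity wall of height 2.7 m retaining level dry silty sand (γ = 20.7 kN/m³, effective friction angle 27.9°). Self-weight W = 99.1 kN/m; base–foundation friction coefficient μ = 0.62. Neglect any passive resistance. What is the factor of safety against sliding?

K_a = tan²(45° − 27.9°/2) = 0.3625.
P_a = ½K_aγH² = 0.5×0.3625×20.7×2.7² = 27.35 kN/m, acting at H/3 = 0.9000 m above the base.
FS_sliding = μW / P_a = 0.62×99.1 / 27.35 = 2.247.

2.25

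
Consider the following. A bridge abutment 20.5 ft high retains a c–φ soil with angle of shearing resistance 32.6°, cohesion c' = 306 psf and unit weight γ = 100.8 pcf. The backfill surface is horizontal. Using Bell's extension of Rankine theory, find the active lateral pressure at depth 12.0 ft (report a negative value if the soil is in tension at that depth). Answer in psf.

K_a = (1 − sin φ)/(1 + sin φ) = 0.2997.
σ_a = K_a γ z − 2c√K_a = 0.2997×100.8×12.0 − 2×306×0.5475 = 27.50 psf.

27.5 psf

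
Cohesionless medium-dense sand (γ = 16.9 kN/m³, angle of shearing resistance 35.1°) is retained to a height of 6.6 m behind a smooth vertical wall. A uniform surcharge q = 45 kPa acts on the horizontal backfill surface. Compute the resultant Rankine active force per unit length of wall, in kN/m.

K_a = tan²(45° − φ/2) = 0.2698.
Soil triangle: ½ K_a γ H² = 0.5×0.2698×16.9×6.6² = 99.32 kN/m.
Surcharge rectangle: K_a q H = 0.2698×45×6.6 = 80.14 kN/m.
Total = 99.32 + 80.14 = 179.5 kN/m.

179 kN/m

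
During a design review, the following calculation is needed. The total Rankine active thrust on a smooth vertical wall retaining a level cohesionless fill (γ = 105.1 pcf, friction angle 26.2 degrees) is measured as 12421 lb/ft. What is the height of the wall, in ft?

K_a = 0.3874. P_a = ½ K_a γ H² ⇒ H = √(2P_a/(K_a γ)).
H = √(2×12421/(0.3874×105.1)) = 24.70 ft.

24.7 ft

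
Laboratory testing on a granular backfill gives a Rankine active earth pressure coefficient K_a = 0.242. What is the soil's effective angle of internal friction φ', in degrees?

37.6°

K_a = tan²(45° − φ/2) ⇒ 45° − φ/2 = arctan(√0.242) = 26.19°.
φ = 2(45° − 26.19°) = 37.61°.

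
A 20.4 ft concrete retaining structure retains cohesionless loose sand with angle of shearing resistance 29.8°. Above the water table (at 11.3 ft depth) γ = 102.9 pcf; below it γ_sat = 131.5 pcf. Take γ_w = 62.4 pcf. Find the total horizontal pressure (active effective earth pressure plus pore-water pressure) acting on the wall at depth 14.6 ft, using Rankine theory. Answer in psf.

K_a = (1 − sin φ)/(1 + sin φ) = 0.3360.
γ' = 131.5 − 62.4 = 69.10 pcf.
Effective vertical stress at 14.6 ft: σ'_v = 102.9×11.3 + 69.10×3.30 = 1391 psf.
σ'_h = K_a σ'_v = 0.3360 × 1391 = 467.3 psf; u = γ_w × 3.30 = 205.9 psf.
Total σ_h = 467.3 + 205.9 = 673.3 psf.

673 psf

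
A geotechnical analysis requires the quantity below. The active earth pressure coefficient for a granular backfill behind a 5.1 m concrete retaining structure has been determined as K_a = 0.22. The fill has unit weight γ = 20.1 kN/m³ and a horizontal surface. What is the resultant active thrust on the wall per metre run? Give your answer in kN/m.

57.5 kN/m

P = ½ K_a γ H² = 0.5 × 0.22 × 20.1 × 5.1² = 57.51 kN/m.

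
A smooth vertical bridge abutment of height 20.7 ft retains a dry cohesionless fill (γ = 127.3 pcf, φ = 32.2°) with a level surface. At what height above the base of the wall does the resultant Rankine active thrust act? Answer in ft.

6.90 ft

K_a = 0.3047.
The pressure distribution is triangular, so the resultant acts at H/3 above the base = 20.7/3 = 6.900 ft.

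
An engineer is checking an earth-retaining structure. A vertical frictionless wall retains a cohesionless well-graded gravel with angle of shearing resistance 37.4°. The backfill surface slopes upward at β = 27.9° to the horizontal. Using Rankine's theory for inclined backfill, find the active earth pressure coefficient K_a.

K_a = cos β · (cos β − √(cos²β − cos²φ)) / (cos β + √(cos²β − cos²φ)).
cos β = 0.8838, cos φ = 0.7944, √(cos²β − cos²φ) = 0.3872.
K_a = 0.8838 × (0.8838 − 0.3872)/(0.8838 + 0.3872) = 0.3453.

0.345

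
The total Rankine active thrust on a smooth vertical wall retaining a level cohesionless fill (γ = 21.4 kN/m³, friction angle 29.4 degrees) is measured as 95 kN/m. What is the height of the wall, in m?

5.10 m

K_a = 0.3415. P_a = ½ K_a γ H² ⇒ H = √(2P_a/(K_a γ)).
H = √(2×95/(0.3415×21.4)) = 5.099 m.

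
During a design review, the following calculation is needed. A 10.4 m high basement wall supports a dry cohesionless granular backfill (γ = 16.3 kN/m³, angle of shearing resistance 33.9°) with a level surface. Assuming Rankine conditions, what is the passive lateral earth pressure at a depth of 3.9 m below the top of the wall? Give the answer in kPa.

K_p = (1 + sin φ)/(1 − sin φ) = 3.522.
σ_h = K_p γ z = 3.522 × 16.3 × 3.9 = 223.9 kPa.

224 kPa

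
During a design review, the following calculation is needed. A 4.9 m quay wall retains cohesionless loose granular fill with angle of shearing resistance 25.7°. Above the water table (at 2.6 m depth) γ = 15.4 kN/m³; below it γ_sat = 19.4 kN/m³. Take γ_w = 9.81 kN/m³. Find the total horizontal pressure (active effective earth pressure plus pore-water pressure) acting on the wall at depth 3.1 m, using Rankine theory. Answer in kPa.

22.6 kPa

K_a = (1 − sin φ)/(1 + sin φ) = 0.3950.
γ' = 19.4 − 9.81 = 9.590 kN/m³.
Effective vertical stress at 3.1 m: σ'_v = 15.4×2.6 + 9.590×0.500 = 44.84 kPa.
σ'_h = K_a σ'_v = 0.3950 × 44.84 = 17.71 kPa; u = γ_w × 0.500 = 4.905 kPa.
Total σ_h = 17.71 + 4.905 = 22.62 kPa.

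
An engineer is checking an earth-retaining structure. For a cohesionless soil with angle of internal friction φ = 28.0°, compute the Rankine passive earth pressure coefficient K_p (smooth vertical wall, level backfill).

K_p = (1 + sin φ)/(1 − sin φ) = tan²(45° + 28.0°/2) = 2.770.

2.77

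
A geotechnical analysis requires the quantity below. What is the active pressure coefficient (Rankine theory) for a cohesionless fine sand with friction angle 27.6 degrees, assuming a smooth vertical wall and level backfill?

K_a = (1 − sin φ)/(1 + sin φ) = (1 − sin 27.6°)/(1 + sin 27.6°) = 0.3668.

0.367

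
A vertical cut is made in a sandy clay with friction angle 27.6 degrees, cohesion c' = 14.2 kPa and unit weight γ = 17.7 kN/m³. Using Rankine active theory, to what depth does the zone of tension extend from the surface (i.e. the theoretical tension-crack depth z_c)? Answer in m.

K_a = tan²(45° − 27.6°/2) = 0.3668; √K_a = 0.6056.
The active pressure is zero where K_a γ z = 2c√K_a, so z_c = 2c/(γ√K_a) = 2×14.2/(17.7×0.6056) = 2.649 m.

2.65 m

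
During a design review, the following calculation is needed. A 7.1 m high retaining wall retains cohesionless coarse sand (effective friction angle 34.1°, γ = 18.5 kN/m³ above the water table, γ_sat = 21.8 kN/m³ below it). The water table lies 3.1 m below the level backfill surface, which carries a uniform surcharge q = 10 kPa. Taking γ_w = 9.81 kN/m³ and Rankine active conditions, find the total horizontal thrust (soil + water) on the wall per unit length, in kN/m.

215 kN/m

K_a = tan²(45° − φ/2) = 0.2815.
γ' = 21.8 − 9.81 = 11.99 kN/m³. h₂ = H − d_w = 4.0 m.
σ'_h: at surface K_a·q = 2.815; at WT K_a(q+γd_w) = 18.96; at base K_a(q+γd_w+γ'h₂) = 32.46 kPa.
P₁ = ½(2.815+18.96)×3.1 = 33.75; P₂ = ½(18.96+32.46)×4.0 = 102.8; P_w = ½γ_w h₂² = 78.48.
Total = 33.75+102.8+78.48 = 215.1 kN/m.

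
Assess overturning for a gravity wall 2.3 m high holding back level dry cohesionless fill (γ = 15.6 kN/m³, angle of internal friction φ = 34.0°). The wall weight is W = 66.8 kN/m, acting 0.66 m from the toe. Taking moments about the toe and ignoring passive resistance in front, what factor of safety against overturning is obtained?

4.93

K_a = tan²(45° − 34.0°/2) = 0.2827.
P_a = ½K_aγH² = 0.5×0.2827×15.6×2.3² = 11.67 kN/m, acting at H/3 = 0.7667 m above the base.
Overturning moment M_o = P_a × H/3 = 11.67 × 0.7667 = 8.943.
Resisting moment M_r = W × 0.66 = 66.8 × 0.66 = 44.09.
FS_overturning = M_r/M_o = 44.09/8.943 = 4.930.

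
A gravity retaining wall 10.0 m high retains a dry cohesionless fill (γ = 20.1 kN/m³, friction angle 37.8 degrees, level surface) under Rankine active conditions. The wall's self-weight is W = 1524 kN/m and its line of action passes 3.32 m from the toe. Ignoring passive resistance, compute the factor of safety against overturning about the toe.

K_a = tan²(45° − 37.8°/2) = 0.2400.
P_a = ½K_aγH² = 0.5×0.2400×20.1×10.0² = 241.2 kN/m, acting at H/3 = 3.333 m above the base.
Overturning moment M_o = P_a × H/3 = 241.2 × 3.333 = 804.0.
Resisting moment M_r = W × 3.32 = 1524 × 3.32 = 5060.
FS_overturning = M_r/M_o = 5060/804.0 = 6.293.

6.29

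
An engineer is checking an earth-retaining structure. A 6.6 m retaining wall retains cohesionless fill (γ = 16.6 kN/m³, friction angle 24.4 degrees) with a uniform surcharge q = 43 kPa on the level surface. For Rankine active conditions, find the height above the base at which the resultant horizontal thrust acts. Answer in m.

2.68 m

K_a = 0.4153.
Triangular part P₁ = ½K_aγH² = 150.2 at H/3 = 2.200 m; rectangular part P₂ = K_a q H = 117.9 at H/2 = 3.300 m.
ȳ = (P₁·2.200 + P₂·3.300)/(P₁+P₂) = 2.684 m.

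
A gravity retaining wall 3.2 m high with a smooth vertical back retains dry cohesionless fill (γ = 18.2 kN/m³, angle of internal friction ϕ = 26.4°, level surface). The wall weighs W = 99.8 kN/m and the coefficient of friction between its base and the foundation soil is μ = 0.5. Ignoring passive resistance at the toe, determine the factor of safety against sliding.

K_a = tan²(45° − 26.4°/2) = 0.3844.
P_a = ½K_aγH² = 0.5×0.3844×18.2×3.2² = 35.82 kN/m, acting at H/3 = 1.067 m above the base.
FS_sliding = μW / P_a = 0.5×99.8 / 35.82 = 1.393.

1.39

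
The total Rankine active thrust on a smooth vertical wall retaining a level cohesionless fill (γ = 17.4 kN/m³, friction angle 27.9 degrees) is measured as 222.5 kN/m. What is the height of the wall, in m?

K_a = 0.3625. P_a = ½ K_a γ H² ⇒ H = √(2P_a/(K_a γ)).
H = √(2×222.5/(0.3625×17.4)) = 8.400 m.

8.40 m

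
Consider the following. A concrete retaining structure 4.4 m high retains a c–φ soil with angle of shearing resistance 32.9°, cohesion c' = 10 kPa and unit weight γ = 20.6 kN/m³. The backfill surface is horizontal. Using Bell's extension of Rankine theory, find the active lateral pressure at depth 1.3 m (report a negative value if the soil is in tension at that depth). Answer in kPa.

-2.95 kPa

K_a = (1 − sin φ)/(1 + sin φ) = 0.2960.
σ_a = K_a γ z − 2c√K_a = 0.2960×20.6×1.3 − 2×10×0.5441 = -2.954 kPa.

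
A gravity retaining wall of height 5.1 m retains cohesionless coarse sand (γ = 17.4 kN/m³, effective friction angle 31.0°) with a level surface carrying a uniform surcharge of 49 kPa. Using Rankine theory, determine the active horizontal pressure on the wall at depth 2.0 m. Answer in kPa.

26.8 kPa

K_a = (1 − sin φ)/(1 + sin φ) = 0.3201.
σ_v = γz + q = 17.4 × 2.0 + 49 = 83.80 kPa.
σ_h = K_a σ_v = 0.3201 × 83.80 = 26.82 kPa.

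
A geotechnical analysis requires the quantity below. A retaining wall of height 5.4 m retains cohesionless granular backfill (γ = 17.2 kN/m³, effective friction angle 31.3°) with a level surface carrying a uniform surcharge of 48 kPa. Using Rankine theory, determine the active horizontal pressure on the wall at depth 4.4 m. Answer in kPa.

K_a = (1 − sin φ)/(1 + sin φ) = 0.3162.
σ_v = γz + q = 17.2 × 4.4 + 48 = 123.7 kPa.
σ_h = K_a σ_v = 0.3162 × 123.7 = 39.11 kPa.

39.1 kPa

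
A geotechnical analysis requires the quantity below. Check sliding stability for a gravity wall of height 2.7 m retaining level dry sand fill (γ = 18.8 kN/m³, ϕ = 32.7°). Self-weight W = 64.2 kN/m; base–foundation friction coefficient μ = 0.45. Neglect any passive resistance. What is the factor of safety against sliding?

K_a = tan²(45° − 32.7°/2) = 0.2985.
P_a = ½K_aγH² = 0.5×0.2985×18.8×2.7² = 20.45 kN/m, acting at H/3 = 0.9000 m above the base.
FS_sliding = μW / P_a = 0.45×64.2 / 20.45 = 1.412.

1.41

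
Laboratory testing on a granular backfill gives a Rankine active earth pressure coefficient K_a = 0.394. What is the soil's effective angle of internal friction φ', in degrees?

K_a = tan²(45° − φ/2) ⇒ 45° − φ/2 = arctan(√0.394) = 32.12°.
φ = 2(45° − 32.12°) = 25.77°.

25.8°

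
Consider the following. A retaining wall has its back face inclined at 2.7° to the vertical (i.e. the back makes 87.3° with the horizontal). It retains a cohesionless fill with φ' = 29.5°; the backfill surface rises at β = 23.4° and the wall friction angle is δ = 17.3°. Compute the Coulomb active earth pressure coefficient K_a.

K_a = sin²(α+φ) / [sin²α · sin(α−δ) · (1 + √{sin(φ+δ)sin(φ−β) / (sin(α−δ)sin(α+β))})²].
With α = 87.3°, φ = 29.5°, δ = 17.3°, β = 23.4°: K_a = 0.5052.

0.505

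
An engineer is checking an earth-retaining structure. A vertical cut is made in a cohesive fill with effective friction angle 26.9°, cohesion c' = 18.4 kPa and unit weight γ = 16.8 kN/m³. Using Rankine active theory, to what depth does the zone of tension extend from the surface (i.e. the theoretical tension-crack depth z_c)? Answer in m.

3.57 m

K_a = tan²(45° − 26.9°/2) = 0.3770; √K_a = 0.6140.
The active pressure is zero where K_a γ z = 2c√K_a, so z_c = 2c/(γ√K_a) = 2×18.4/(16.8×0.6140) = 3.568 m.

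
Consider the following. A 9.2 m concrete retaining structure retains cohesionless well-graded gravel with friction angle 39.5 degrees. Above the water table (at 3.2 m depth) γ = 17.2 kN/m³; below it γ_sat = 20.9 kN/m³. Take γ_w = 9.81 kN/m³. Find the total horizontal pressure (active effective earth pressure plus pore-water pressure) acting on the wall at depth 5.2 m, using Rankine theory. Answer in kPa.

36.8 kPa

K_a = (1 − sin φ)/(1 + sin φ) = 0.2224.
γ' = 20.9 − 9.81 = 11.09 kN/m³.
Effective vertical stress at 5.2 m: σ'_v = 17.2×3.2 + 11.09×2.00 = 77.22 kPa.
σ'_h = K_a σ'_v = 0.2224 × 77.22 = 17.18 kPa; u = γ_w × 2.00 = 19.62 kPa.
Total σ_h = 17.18 + 19.62 = 36.80 kPa.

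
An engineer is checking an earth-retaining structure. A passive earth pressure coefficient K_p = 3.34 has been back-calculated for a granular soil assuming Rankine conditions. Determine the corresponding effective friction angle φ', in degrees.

32.6°

K_p = (1+sin φ)/(1−sin φ) ⇒ sin φ = (K_p − 1)/(K_p + 1) = 0.5392.
φ = arcsin(0.5392) = 32.63°.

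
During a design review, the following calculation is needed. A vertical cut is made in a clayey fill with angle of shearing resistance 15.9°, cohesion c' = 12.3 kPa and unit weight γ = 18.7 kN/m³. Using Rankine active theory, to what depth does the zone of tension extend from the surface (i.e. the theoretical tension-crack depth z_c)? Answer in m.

1.74 m

K_a = tan²(45° − 15.9°/2) = 0.5699; √K_a = 0.7549.
The active pressure is zero where K_a γ z = 2c√K_a, so z_c = 2c/(γ√K_a) = 2×12.3/(18.7×0.7549) = 1.743 m.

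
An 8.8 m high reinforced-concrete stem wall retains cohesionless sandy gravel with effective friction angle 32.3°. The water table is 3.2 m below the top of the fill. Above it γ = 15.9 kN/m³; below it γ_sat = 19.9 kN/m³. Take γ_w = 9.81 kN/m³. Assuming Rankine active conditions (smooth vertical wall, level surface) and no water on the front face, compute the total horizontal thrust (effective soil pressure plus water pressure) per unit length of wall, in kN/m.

K_a = tan²(45° − φ/2) = 0.3035.
γ' = 19.9 − 9.81 = 10.09 kN/m³. Depth below WT = 5.6 m.
σ'_h at WT = K_a γ d_w = 15.44 kPa; at base = 15.44 + K_a γ' × 5.6 = 32.59 kPa.
P₁ (0–3.2 m) = ½×15.44×3.2 = 24.71. P₂ (3.2–8.8 m) = ½(15.44+32.59)×5.6 = 134.5.
P_w = ½ γ_w h₂² = 0.5×9.81×5.6² = 153.8. Total = 24.71+134.5+153.8 = 313.0 kN/m.

313 kN/m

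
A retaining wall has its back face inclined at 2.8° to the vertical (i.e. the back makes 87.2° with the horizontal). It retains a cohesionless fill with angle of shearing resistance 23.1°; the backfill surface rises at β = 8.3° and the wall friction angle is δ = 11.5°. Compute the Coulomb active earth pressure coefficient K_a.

K_a = sin²(α+φ) / [sin²α · sin(α−δ) · (1 + √{sin(φ+δ)sin(φ−β) / (sin(α−δ)sin(α+β))})²].
With α = 87.2°, φ = 23.1°, δ = 11.5°, β = 8.3°: K_a = 0.4725.

0.472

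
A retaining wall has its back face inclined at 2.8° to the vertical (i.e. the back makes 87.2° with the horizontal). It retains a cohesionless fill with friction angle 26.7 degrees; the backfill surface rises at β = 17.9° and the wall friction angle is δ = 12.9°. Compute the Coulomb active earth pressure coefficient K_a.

K_a = sin²(α+φ) / [sin²α · sin(α−δ) · (1 + √{sin(φ+δ)sin(φ−β) / (sin(α−δ)sin(α+β))})²].
With α = 87.2°, φ = 26.7°, δ = 12.9°, β = 17.9°: K_a = 0.4966.

0.497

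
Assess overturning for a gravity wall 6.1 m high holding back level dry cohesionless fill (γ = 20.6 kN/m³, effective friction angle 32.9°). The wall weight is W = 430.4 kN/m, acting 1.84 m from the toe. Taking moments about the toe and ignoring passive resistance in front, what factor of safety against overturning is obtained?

3.43

K_a = tan²(45° − 32.9°/2) = 0.2960.
P_a = ½K_aγH² = 0.5×0.2960×20.6×6.1² = 113.5 kN/m, acting at H/3 = 2.033 m above the base.
Overturning moment M_o = P_a × H/3 = 113.5 × 2.033 = 230.7.
Resisting moment M_r = W × 1.84 = 430.4 × 1.84 = 791.9.
FS_overturning = M_r/M_o = 791.9/230.7 = 3.433.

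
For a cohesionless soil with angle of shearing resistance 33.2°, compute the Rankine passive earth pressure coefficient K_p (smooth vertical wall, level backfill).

3.42

K_p = (1 + sin φ)/(1 − sin φ) = tan²(45° + 33.2°/2) = 3.421.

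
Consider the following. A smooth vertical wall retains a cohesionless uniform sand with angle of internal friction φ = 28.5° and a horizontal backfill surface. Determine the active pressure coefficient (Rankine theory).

0.354

K_a = tan²(45° − φ/2) = tan²(30.75°) = 0.3540.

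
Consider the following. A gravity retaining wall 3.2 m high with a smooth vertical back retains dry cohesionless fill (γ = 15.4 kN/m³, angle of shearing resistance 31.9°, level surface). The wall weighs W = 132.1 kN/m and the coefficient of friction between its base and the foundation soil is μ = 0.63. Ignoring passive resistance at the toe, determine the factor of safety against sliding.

3.42

K_a = tan²(45° − 31.9°/2) = 0.3085.
P_a = ½K_aγH² = 0.5×0.3085×15.4×3.2² = 24.33 kN/m, acting at H/3 = 1.067 m above the base.
FS_sliding = μW / P_a = 0.63×132.1 / 24.33 = 3.421.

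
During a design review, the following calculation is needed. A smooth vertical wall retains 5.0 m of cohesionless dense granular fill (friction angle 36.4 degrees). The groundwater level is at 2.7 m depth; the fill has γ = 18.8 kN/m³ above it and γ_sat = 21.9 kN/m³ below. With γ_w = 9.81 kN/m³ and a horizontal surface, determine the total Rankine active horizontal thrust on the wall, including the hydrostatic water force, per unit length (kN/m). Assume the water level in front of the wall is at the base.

K_a = tan²(45° − φ/2) = 0.2552.
γ' = 21.9 − 9.81 = 12.09 kN/m³. Depth below WT = 2.3 m.
σ'_h at WT = K_a γ d_w = 12.95 kPa; at base = 12.95 + K_a γ' × 2.3 = 20.05 kPa.
P₁ (0–2.7 m) = ½×12.95×2.7 = 17.49. P₂ (2.7–5.0 m) = ½(12.95+20.05)×2.3 = 37.95.
P_w = ½ γ_w h₂² = 0.5×9.81×2.3² = 25.95. Total = 17.49+37.95+25.95 = 81.38 kN/m.

81.4 kN/m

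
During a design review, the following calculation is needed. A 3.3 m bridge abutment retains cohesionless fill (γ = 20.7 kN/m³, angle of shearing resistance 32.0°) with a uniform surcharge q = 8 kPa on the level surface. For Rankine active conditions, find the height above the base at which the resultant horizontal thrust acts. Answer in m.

1.20 m

K_a = 0.3073.
Triangular part P₁ = ½K_aγH² = 34.63 at H/3 = 1.100 m; rectangular part P₂ = K_a q H = 8.112 at H/2 = 1.650 m.
ȳ = (P₁·1.100 + P₂·1.650)/(P₁+P₂) = 1.204 m.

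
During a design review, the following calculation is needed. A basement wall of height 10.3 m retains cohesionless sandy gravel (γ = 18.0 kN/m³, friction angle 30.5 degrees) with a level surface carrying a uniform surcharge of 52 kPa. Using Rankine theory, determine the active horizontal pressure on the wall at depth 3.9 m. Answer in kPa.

K_a = (1 − sin φ)/(1 + sin φ) = 0.3267.
σ_v = γz + q = 18.0 × 3.9 + 52 = 122.2 kPa.
σ_h = K_a σ_v = 0.3267 × 122.2 = 39.92 kPa.

39.9 kPa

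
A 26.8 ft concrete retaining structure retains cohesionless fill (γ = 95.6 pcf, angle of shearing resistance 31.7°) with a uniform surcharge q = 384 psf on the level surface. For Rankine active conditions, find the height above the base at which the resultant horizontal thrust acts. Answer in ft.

9.96 ft

K_a = 0.3111.
Triangular part P₁ = ½K_aγH² = 10680 at H/3 = 8.933 ft; rectangular part P₂ = K_a q H = 3201 at H/2 = 13.40 ft.
ȳ = (P₁·8.933 + P₂·13.40)/(P₁+P₂) = 9.963 ft.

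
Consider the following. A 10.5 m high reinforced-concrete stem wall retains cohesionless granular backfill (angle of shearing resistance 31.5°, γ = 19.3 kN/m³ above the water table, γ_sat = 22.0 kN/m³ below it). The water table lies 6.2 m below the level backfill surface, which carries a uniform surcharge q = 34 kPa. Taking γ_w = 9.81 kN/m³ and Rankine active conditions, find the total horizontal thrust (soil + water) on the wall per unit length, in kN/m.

K_a = tan²(45° − φ/2) = 0.3136.
γ' = 22.0 − 9.81 = 12.19 kN/m³. h₂ = H − d_w = 4.3 m.
σ'_h: at surface K_a·q = 10.66; at WT K_a(q+γd_w) = 48.19; at base K_a(q+γd_w+γ'h₂) = 64.63 kPa.
P₁ = ½(10.66+48.19)×6.2 = 182.5; P₂ = ½(48.19+64.63)×4.3 = 242.6; P_w = ½γ_w h₂² = 90.69.
Total = 182.5+242.6+90.69 = 515.7 kN/m.

516 kN/m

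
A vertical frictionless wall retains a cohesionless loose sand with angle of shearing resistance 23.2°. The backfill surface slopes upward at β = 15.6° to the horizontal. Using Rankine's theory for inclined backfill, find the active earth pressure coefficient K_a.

K_a = cos β · (cos β − √(cos²β − cos²φ)) / (cos β + √(cos²β − cos²φ)).
cos β = 0.9632, cos φ = 0.9191, √(cos²β − cos²φ) = 0.2879.
K_a = 0.9632 × (0.9632 − 0.2879)/(0.9632 + 0.2879) = 0.5199.

0.520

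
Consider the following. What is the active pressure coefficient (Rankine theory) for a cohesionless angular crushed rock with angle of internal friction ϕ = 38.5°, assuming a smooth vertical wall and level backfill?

K_a = (1 − sin φ)/(1 + sin φ) = (1 − sin 38.5°)/(1 + sin 38.5°) = 0.2327.

0.233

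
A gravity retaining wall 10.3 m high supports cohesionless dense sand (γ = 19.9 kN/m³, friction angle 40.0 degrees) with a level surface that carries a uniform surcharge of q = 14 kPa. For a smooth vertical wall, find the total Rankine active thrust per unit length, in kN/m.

261 kN/m

K_a = tan²(45° − φ/2) = 0.2174.
Soil triangle: ½ K_a γ H² = 0.5×0.2174×19.9×10.3² = 229.5 kN/m.
Surcharge rectangle: K_a q H = 0.2174×14×10.3 = 31.36 kN/m.
Total = 229.5 + 31.36 = 260.9 kN/m.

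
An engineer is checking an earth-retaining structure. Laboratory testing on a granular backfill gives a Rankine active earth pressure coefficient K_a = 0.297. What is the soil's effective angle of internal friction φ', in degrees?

32.8°

K_a = tan²(45° − φ/2) ⇒ 45° − φ/2 = arctan(√0.297) = 28.59°.
φ = 2(45° − 28.59°) = 32.82°.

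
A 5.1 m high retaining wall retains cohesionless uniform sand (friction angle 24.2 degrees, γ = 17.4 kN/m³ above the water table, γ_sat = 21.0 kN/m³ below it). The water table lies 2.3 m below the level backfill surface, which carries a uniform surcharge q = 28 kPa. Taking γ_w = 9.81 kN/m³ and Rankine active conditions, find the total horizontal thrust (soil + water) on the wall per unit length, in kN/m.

K_a = tan²(45° − φ/2) = 0.4185.
γ' = 21.0 − 9.81 = 11.19 kN/m³. h₂ = H − d_w = 2.8 m.
σ'_h: at surface K_a·q = 11.72; at WT K_a(q+γd_w) = 28.47; at base K_a(q+γd_w+γ'h₂) = 41.58 kPa.
P₁ = ½(11.72+28.47)×2.3 = 46.21; P₂ = ½(28.47+41.58)×2.8 = 98.07; P_w = ½γ_w h₂² = 38.46.
Total = 46.21+98.07+38.46 = 182.7 kN/m.

183 kN/m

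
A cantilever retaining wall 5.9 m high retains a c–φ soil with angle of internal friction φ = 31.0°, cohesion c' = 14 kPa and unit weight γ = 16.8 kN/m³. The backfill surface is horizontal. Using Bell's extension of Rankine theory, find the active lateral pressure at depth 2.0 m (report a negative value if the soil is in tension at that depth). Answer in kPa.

K_a = (1 − sin φ)/(1 + sin φ) = 0.3201.
σ_a = K_a γ z − 2c√K_a = 0.3201×16.8×2.0 − 2×14×0.5658 = -5.086 kPa.

-5.09 kPa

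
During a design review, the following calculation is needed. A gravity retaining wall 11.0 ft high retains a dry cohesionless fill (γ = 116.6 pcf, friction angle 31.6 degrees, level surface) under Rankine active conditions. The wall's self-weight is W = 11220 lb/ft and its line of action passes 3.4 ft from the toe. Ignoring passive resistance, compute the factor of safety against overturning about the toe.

4.72

K_a = tan²(45° − 31.6°/2) = 0.3123.
P_a = ½K_aγH² = 0.5×0.3123×116.6×11.0² = 2203 lb/ft, acting at H/3 = 3.667 ft above the base.
Overturning moment M_o = P_a × H/3 = 2203 × 3.667 = 8079.
Resisting moment M_r = W × 3.4 = 11220 × 3.4 = 38150.
FS_overturning = M_r/M_o = 38150/8079 = 4.722.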